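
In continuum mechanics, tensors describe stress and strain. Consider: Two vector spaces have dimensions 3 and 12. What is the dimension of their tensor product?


The dimension of a tensor product is the product of dimensions.
dim(V) = 3, dim(W) = 12
dim(V (x) W) = 3 * 12 = 36

36


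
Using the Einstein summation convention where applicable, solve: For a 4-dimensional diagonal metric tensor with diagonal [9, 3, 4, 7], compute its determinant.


For a diagonal metric, the determinant is the product of diagonal entries.
Diagonal entries: 9, 3, 4, 7
det(g) = 9 * 3 * 4 * 7 = 756

756


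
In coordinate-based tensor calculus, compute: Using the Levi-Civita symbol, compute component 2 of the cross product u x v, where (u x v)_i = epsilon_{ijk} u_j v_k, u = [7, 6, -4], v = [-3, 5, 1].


(u x v)_2 = sum_{j,k} epsilon_{2jk} u_j v_k. Only permutations of (1,2,3) contribute; the two non-zero terms are:
eps_{213} u_1 v_3 = -1 * 7 * 1 = -7
eps_{231} u_3 v_1 = 1 * -4 * -3 = 12
(u x v)_2 = 5

5


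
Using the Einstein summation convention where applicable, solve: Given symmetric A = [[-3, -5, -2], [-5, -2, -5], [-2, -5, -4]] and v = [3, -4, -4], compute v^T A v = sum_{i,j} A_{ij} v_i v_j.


First compute Av:
(Av)_1 = -3*3 + -5*-4 + -2*-4 = 19
(Av)_2 = -5*3 + -2*-4 + -5*-4 = 13
(Av)_3 = -2*3 + -5*-4 + -4*-4 = 30
Av = [19, 13, 30]
Then v^T (Av) = 3*19 + -4*13 + -4*30
= 57 + -52 + -120 = -115

-115


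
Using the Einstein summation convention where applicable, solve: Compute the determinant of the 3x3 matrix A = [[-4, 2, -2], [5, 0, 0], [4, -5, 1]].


Expanding along the first row, det(A) = a11*M_11 - a12*M_12 + a13*M_13, where M_1j is the (1,j) minor.
Minor M_11 = 0*1 - 0*-5 = 0
Minor M_12 = 5*1 - 0*4 = 5
Minor M_13 = 5*-5 - 0*4 = -25
det = -4*(0) - 2*(5) + -2*(-25)
    = 0 - 10 + 50
    = 40

40


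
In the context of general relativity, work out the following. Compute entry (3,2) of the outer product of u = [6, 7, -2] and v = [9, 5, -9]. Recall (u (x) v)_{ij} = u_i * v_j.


The outer product entry T_{ij} = u_i * v_j.
We need i=3, j=2.
u_3 = -2, v_2 = 5
T_{3,2} = -2 * 5 = -10

-10


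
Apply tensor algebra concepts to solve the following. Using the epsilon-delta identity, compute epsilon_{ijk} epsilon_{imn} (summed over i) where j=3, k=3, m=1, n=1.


Using the identity: epsilon_{ijk} epsilon_{imn} = delta_{jm} delta_{kn} - delta_{jn} delta_{km}.
delta_{31} = 0
delta_{31} = 0
delta_{31} = 0
delta_{31} = 0
Result = 0 * 0 - 0 * 0 = 0 - 0 = 0

0


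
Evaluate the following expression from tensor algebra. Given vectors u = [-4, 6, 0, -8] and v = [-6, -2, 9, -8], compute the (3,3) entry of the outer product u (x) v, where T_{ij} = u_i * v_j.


The outer product entry T_{ij} = u_i * v_j.
We need i=3, j=3.
u_3 = 0, v_3 = 9
T_{3,3} = 0 * 9 = 0

0


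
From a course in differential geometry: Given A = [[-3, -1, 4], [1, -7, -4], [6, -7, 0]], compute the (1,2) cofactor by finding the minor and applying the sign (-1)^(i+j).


To find cofactor C_{12}, delete row 1 and column 2.
The resulting 2x2 submatrix is: [[1, -4], [6, 0]]
Minor M_{12} = 1*0 - -4*6
  = 0 - -24 = 24
Sign = (-1)^(1+2) = (-1)^3 = -1
Cofactor C_{12} = -1 * 24 = -24

-24


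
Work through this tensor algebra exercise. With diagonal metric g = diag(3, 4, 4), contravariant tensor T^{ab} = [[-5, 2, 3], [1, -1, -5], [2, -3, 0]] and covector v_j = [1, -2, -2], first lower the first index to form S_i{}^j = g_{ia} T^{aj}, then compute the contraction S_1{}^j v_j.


Step 1: lower the first index. For a diagonal metric, g_{ia} T^{aj} = g_{ii} T^{ij} (no sum on i).
g_{11} = 3
S_1{}^1 = 3 * T^{11} = 3 * -5 = -15
S_1{}^2 = 3 * T^{12} = 3 * 2 = 6
S_1{}^3 = 3 * T^{13} = 3 * 3 = 9
Step 2: contract S_1{}^j with v_j.
S_1{}^1 * v_1 = -15 * 1 = -15
S_1{}^2 * v_2 = 6 * -2 = -12
S_1{}^3 * v_3 = 9 * -2 = -18
Result = -15 + -12 + -18 = -45

-45


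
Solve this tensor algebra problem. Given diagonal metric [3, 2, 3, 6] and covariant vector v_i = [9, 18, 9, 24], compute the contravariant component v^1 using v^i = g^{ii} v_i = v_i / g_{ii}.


To raise an index with a diagonal metric: v^i = v_i / g_{ii}.
For index 1: v_1 = 9, g_{11} = 3
v^1 = 9 / 3 = 3

3


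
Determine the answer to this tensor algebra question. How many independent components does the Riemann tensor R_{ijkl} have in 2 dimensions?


The Riemann tensor in d dimensions has d^2(d^2 - 1)/12 independent components.
d = 2, so d^2 = 4
d^2 - 1 = 3
d^2(d^2 - 1) = 4 * 3 = 12
Divide by 12: 12 / 12 = 1

1


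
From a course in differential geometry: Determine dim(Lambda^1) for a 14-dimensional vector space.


The dimension of the space of p-forms on an n-dimensional space is C(n, p).
n = 14, p = 1
C(14, 1) = 14! / (1! * 13!) = 14

14


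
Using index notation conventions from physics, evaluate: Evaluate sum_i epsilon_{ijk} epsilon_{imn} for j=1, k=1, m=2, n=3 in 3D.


Using the identity: epsilon_{ijk} epsilon_{imn} = delta_{jm} delta_{kn} - delta_{jn} delta_{km}.
delta_{12} = 0
delta_{13} = 0
delta_{13} = 0
delta_{12} = 0
Result = 0 * 0 - 0 * 0 = 0 - 0 = 0

0


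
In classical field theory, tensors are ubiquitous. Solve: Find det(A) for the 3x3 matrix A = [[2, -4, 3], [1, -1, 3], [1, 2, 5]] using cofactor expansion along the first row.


Expanding along the first row, det(A) = a11*M_11 - a12*M_12 + a13*M_13, where M_1j is the (1,j) minor.
Minor M_11 = -1*5 - 3*2 = -11
Minor M_12 = 1*5 - 3*1 = 2
Minor M_13 = 1*2 - -1*1 = 3
det = 2*(-11) - -4*(2) + 3*(3)
    = -22 - -8 + 9
    = -5

-5


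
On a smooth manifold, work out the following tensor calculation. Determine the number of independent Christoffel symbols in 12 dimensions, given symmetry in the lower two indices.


Christoffel symbols Gamma^k_{ij} are symmetric in i,j, so there are d * d(d+1)/2 independent symbols.
d = 12
d(d+1)/2 = 12 * 13 / 2 = 78
Total = 12 * 78 = 936

936


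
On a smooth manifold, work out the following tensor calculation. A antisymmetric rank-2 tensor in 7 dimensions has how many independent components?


A antisymmetric rank-2 tensor in d dimensions has d(d-1)/2 independent components.
d = 7
d(d-1)/2 = 7 * 6 / 2 = 42 / 2 = 21

21


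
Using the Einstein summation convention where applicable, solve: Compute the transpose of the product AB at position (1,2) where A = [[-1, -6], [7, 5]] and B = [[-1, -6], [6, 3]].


(AB)^T_{ij} = (AB)_{ji} = sum_k A_{jk} B_{ki}.
For i=1, j=2 we need (AB)_{21}:
A_{21} * B_{11} = 7 * -1 = -7
A_{22} * B_{21} = 5 * 6 = 30
Sum = -7 + 30 = 23

23


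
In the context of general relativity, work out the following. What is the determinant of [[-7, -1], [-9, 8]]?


For a 2x2 matrix [[a, b], [c, d]], det = a*d - b*c.
a = -7, b = -1, c = -9, d = 8
a*d = -7 * 8 = -56
b*c = -1 * -9 = 9
det = -56 - 9 = -65

-65


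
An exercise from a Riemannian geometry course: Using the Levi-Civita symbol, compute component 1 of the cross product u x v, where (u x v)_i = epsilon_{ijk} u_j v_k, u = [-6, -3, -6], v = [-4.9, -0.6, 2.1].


(u x v)_1 = sum_{j,k} epsilon_{1jk} u_j v_k. Only permutations of (1,2,3) contribute; the two non-zero terms are:
eps_{123} u_2 v_3 = 1 * -3 * 2.1 = -6.3
eps_{132} u_3 v_2 = -1 * -6 * -0.6 = -3.6
(u x v)_1 = -9.9

-9.9


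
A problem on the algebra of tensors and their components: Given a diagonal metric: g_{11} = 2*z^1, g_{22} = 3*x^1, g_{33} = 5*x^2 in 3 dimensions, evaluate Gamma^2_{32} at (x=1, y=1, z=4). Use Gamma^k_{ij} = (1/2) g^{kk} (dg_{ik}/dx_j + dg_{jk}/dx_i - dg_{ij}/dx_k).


For a diagonal metric, Gamma^k_{ij} = (1/2) g^{kk} (dg_{ik}/dx_j + dg_{jk}/dx_i - dg_{ij}/dx_k).
The metric is diagonal, so g_{ab} = 0 for a != b.
At the given point: g_{11} = 8, g_{22} = 3, g_{33} = 5
g^{22} = 1/3
dg_{32}/dx_2 = 0 (off-diagonal)
dg_{22}/dx_3 = dg_{22}/dx_3 = 0
dg_{32}/dx_2 = 0 (off-diagonal)
Numerator = 0 + 0 - 0 = 0
Gamma^2_{32} = 0 / (2 * 3) = 0

0


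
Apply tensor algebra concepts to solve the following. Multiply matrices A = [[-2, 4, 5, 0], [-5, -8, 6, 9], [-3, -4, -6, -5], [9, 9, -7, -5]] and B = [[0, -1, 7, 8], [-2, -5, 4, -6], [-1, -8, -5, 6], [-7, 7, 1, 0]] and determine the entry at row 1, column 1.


(AB)_{ij} = sum_k A_{ik} B_{kj}.
For i=1, j=1:
A_{11} * B_{11} = -2 * 0 = 0
A_{12} * B_{21} = 4 * -2 = -8
A_{13} * B_{31} = 5 * -1 = -5
A_{14} * B_{41} = 0 * -7 = 0
Sum = 0 + -8 + -5 + 0 = -13

-13


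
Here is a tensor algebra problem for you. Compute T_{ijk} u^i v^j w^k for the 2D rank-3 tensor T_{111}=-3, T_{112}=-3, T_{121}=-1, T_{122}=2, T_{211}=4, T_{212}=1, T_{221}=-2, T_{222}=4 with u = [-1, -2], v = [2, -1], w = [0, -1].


S = sum over i,j,k of T_{ijk} u_i v_j w_k. Expanding all 8 terms:
T_{111}*u_1*v_1*w_1 = -3*-1*2*0 = 0  (running total: 0)
T_{112}*u_1*v_1*w_2 = -3*-1*2*-1 = -6  (running total: -6)
T_{121}*u_1*v_2*w_1 = -1*-1*-1*0 = 0  (running total: -6)
T_{122}*u_1*v_2*w_2 = 2*-1*-1*-1 = -2  (running total: -8)
T_{211}*u_2*v_1*w_1 = 4*-2*2*0 = 0  (running total: -8)
T_{212}*u_2*v_1*w_2 = 1*-2*2*-1 = 4  (running total: -4)
T_{221}*u_2*v_2*w_1 = -2*-2*-1*0 = 0  (running total: -4)
T_{222}*u_2*v_2*w_2 = 4*-2*-1*-1 = -8  (running total: -12)
S = -12

-12


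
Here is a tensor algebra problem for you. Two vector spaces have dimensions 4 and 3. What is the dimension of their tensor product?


The dimension of a tensor product is the product of dimensions.
dim(V) = 4, dim(W) = 3
dim(V (x) W) = 4 * 3 = 12

12


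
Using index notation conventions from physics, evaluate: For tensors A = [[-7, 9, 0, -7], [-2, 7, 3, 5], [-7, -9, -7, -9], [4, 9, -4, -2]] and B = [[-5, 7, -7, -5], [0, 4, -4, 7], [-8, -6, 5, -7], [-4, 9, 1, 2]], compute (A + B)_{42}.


Tensor addition is component-wise: (A + B)_{ij} = A_{ij} + B_{ij}.
A_{42} = 9
B_{42} = 9
(A + B)_{42} = 9 + 9 = 18

18


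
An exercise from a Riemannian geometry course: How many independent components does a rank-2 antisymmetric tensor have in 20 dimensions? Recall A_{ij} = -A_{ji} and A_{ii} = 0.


An antisymmetric rank-2 tensor satisfies A_{ij} = -A_{ji}, so diagonal entries are zero.
The independent components are the upper-triangular entries: C(n, 2) = n(n-1)/2.
n = 20
C(20, 2) = 20 * 19 / 2 = 380 / 2 = 190

190


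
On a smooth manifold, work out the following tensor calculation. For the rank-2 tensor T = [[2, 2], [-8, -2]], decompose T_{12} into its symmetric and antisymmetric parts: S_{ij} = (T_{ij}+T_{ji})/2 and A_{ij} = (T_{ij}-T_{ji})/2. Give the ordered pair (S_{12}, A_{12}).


T_{12} = 2
T_{21} = -8
S_{12} = (2 + -8)/2 = -6/2 = -3
A_{12} = (2 - -8)/2 = 10/2 = 5
Check: S + A = -3 + 5 = 2 = T_{12}.

(-3, 5)


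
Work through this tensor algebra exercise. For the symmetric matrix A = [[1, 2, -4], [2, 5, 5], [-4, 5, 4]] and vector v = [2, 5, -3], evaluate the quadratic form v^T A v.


First compute Av:
(Av)_1 = 1*2 + 2*5 + -4*-3 = 24
(Av)_2 = 2*2 + 5*5 + 5*-3 = 14
(Av)_3 = -4*2 + 5*5 + 4*-3 = 5
Av = [24, 14, 5]
Then v^T (Av) = 2*24 + 5*14 + -3*5
= 48 + 70 + -15 = 103

103


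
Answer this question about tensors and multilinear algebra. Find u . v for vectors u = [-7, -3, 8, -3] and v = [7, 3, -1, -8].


The inner product u . v = sum of u_i * v_i.
Term-by-term: -7 * 7, -3 * 3, 8 * -1, -3 * -8
Products: -49, -9, -8, 24
Sum = -49 + -9 + -8 + 24 = -42

-42


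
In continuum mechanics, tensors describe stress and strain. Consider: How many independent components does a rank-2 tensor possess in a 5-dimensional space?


The number of components of a rank-r tensor in d dimensions is d^r.
Here d = 5 and r = 2.
5^2 = 25

25


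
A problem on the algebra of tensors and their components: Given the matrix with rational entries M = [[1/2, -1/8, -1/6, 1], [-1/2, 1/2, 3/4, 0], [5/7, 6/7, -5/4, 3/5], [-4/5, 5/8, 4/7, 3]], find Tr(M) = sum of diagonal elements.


The trace is the sum of diagonal entries.
Diagonal: M[1,1] = 1/2, M[2,2] = 1/2, M[3,3] = -5/4, M[4,4] = 3
Tr(M) = 1/2 + 1/2 + -5/4 + 3
Computing step by step:
After adding M[1,1]: 1/2
After adding M[2,2]: 1
After adding M[3,3]: -1/4
After adding M[4,4]: 11/4
Tr(M) = 11/4

11/4


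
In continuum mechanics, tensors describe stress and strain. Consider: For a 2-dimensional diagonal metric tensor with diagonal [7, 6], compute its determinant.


For a diagonal metric, the determinant is the product of diagonal entries.
Diagonal entries: 7, 6
det(g) = 7 * 6 = 42

42


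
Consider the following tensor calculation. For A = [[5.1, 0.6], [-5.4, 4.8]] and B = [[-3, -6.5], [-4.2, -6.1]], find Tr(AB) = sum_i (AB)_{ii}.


Tr(AB) = sum_i (AB)_{ii} where (AB)_{ii} = sum_k A_{ik} B_{ki}.
(AB)_{11} = 5.1*-3 + 0.6*-4.2 = -17.82
(AB)_{22} = -5.4*-6.5 + 4.8*-6.1 = 5.82
Tr(AB) = -17.82 + 5.82 = -12

-12


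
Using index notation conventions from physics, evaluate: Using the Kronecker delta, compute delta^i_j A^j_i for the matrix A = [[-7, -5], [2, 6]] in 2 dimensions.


The contraction (trace) of a rank-2 tensor is the sum of its diagonal elements.
Diagonal entries: A[1,1] = -7, A[2,2] = 6
Tr(A) = -7 + 6 = -1

-1


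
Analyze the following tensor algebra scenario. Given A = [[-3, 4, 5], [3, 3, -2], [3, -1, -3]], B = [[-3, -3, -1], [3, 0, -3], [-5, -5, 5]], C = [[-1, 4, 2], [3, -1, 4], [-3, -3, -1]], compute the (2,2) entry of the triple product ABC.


(ABC)_{22} = sum_m (AB)_{2m} C_{m2}. First compute row 2 of AB.
(AB)_{21} = 3*-3 + 3*3 + -2*-5 = 10
(AB)_{22} = 3*-3 + 3*0 + -2*-5 = 1
(AB)_{23} = 3*-1 + 3*-3 + -2*5 = -22
Now contract with column 2 of C:
(AB)_{21} * C_{12} = 10 * 4 = 40
(AB)_{22} * C_{22} = 1 * -1 = -1
(AB)_{23} * C_{32} = -22 * -3 = 66
(ABC)_{22} = 40 + -1 + 66 = 105

105


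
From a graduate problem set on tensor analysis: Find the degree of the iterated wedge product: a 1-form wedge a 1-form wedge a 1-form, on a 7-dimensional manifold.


The degree of a wedge product is the sum of the degrees of the individual forms.
Degrees: 1, 1, 1
Total degree = 1 + 1 + 1 = 3

3


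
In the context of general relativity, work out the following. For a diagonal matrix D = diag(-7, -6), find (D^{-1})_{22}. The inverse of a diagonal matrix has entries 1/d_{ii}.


For a diagonal matrix, the inverse has entries (D^{-1})_{ii} = 1/d_{ii}.
The diagonal entries are: d_{11} = -7, d_{22} = -6
We need (D^{-1})_{22} = 1/d_{22} = 1/-6 = -1/6

-1/6


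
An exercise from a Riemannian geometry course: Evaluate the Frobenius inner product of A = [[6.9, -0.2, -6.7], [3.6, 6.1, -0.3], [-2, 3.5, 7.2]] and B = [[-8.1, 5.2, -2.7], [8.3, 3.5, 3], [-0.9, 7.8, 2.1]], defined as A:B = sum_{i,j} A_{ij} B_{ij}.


A:B = sum over all i,j of A_{ij} * B_{ij}.
Row 1: 6.9*-8.1=-55.89, -0.2*5.2=-1.04, -6.7*-2.7=18.09 => row sum = -38.84
Row 2: 3.6*8.3=29.88, 6.1*3.5=21.35, -0.3*3=-0.9 => row sum = 50.33
Row 3: -2*-0.9=1.8, 3.5*7.8=27.3, 7.2*2.1=15.12 => row sum = 44.22
Total = -38.84 + 50.33 + 44.22 = 55.71

55.71


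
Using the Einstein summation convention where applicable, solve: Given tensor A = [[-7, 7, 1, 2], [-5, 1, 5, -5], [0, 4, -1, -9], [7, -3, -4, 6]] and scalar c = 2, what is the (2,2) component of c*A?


Scalar multiplication: (cA)_{ij} = c * A_{ij}.
c = 2
A_{22} = 1
(cA)_{22} = 2 * 1 = 2

2


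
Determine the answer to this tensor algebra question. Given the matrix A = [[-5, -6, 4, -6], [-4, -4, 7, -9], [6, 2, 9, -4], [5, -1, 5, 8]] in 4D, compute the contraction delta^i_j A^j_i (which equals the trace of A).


The contraction (trace) of a rank-2 tensor is the sum of its diagonal elements.
Diagonal entries: A[1,1] = -5, A[2,2] = -4, A[3,3] = 9, A[4,4] = 8
Tr(A) = -5 + -4 + 9 + 8 = 8

8


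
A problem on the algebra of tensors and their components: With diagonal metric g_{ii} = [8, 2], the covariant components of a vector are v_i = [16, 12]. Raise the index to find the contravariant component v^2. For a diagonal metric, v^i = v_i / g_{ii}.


To raise an index with a diagonal metric: v^i = v_i / g_{ii}.
For index 2: v_2 = 12, g_{22} = 2
v^2 = 12 / 2 = 6

6


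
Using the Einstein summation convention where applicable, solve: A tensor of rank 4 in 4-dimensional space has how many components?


The number of components of a rank-r tensor in d dimensions is d^r.
Here d = 4 and r = 4.
4^4 = 256

256


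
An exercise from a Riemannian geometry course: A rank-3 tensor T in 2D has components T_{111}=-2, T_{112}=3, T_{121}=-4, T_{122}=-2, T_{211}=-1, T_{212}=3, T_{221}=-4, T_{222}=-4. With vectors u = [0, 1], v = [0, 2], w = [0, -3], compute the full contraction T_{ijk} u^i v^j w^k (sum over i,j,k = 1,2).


S = sum over i,j,k of T_{ijk} u_i v_j w_k. Expanding all 8 terms:
T_{111}*u_1*v_1*w_1 = -2*0*0*0 = 0  (running total: 0)
T_{112}*u_1*v_1*w_2 = 3*0*0*-3 = 0  (running total: 0)
T_{121}*u_1*v_2*w_1 = -4*0*2*0 = 0  (running total: 0)
T_{122}*u_1*v_2*w_2 = -2*0*2*-3 = 0  (running total: 0)
T_{211}*u_2*v_1*w_1 = -1*1*0*0 = 0  (running total: 0)
T_{212}*u_2*v_1*w_2 = 3*1*0*-3 = 0  (running total: 0)
T_{221}*u_2*v_2*w_1 = -4*1*2*0 = 0  (running total: 0)
T_{222}*u_2*v_2*w_2 = -4*1*2*-3 = 24  (running total: 24)
S = 24

24


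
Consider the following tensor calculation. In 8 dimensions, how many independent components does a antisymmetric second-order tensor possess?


A antisymmetric rank-2 tensor in d dimensions has d(d-1)/2 independent components.
d = 8
d(d-1)/2 = 8 * 7 / 2 = 56 / 2 = 28

28


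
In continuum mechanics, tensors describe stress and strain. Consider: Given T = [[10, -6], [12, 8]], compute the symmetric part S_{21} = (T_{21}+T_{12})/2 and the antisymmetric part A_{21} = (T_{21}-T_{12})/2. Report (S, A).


T_{21} = 12
T_{12} = -6
S_{21} = (12 + -6)/2 = 6/2 = 3
A_{21} = (12 - -6)/2 = 18/2 = 9
Check: S + A = 3 + 9 = 12 = T_{21}.

(3, 9)


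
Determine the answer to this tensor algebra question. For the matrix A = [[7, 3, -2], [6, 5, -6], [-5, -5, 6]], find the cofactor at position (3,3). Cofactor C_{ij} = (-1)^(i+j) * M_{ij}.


To find cofactor C_{33}, delete row 3 and column 3.
The resulting 2x2 submatrix is: [[7, 3], [6, 5]]
Minor M_{33} = 7*5 - 3*6
  = 35 - 18 = 17
Sign = (-1)^(3+3) = (-1)^6 = 1
Cofactor C_{33} = 1 * 17 = 17

17


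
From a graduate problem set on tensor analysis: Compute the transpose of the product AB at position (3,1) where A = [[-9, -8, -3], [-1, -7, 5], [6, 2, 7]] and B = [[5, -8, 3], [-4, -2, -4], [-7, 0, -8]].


(AB)^T_{ij} = (AB)_{ji} = sum_k A_{jk} B_{ki}.
For i=3, j=1 we need (AB)_{13}:
A_{11} * B_{13} = -9 * 3 = -27
A_{12} * B_{23} = -8 * -4 = 32
A_{13} * B_{33} = -3 * -8 = 24
Sum = -27 + 32 + 24 = 29

29


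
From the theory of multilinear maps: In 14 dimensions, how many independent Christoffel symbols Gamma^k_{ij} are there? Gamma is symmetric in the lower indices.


Christoffel symbols Gamma^k_{ij} are symmetric in i,j, so there are d * d(d+1)/2 independent symbols.
d = 14
d(d+1)/2 = 14 * 15 / 2 = 105
Total = 14 * 105 = 1470

1470


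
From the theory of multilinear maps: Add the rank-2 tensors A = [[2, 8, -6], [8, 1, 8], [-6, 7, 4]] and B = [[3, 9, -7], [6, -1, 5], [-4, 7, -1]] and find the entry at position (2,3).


Tensor addition is component-wise: (A + B)_{ij} = A_{ij} + B_{ij}.
A_{23} = 8
B_{23} = 5
(A + B)_{23} = 8 + 5 = 13

13


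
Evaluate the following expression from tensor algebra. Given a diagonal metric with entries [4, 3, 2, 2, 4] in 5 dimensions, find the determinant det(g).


For a diagonal metric, the determinant is the product of diagonal entries.
Diagonal entries: 4, 3, 2, 2, 4
det(g) = 4 * 3 * 2 * 2 * 4 = 192

192


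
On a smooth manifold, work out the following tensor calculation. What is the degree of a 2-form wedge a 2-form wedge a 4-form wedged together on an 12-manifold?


The degree of a wedge product is the sum of the degrees of the individual forms.
Degrees: 2, 2, 4
Total degree = 2 + 2 + 4 = 8

8


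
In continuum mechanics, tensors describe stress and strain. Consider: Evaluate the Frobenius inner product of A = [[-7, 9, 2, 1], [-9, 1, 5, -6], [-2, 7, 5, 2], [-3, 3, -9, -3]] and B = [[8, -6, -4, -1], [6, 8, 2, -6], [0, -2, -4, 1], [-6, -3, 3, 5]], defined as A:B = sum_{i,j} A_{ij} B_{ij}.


A:B = sum over all i,j of A_{ij} * B_{ij}.
Row 1: -7*8=-56, 9*-6=-54, 2*-4=-8, 1*-1=-1 => row sum = -119
Row 2: -9*6=-54, 1*8=8, 5*2=10, -6*-6=36 => row sum = 0
Row 3: -2*0=0, 7*-2=-14, 5*-4=-20, 2*1=2 => row sum = -32
Row 4: -3*-6=18, 3*-3=-9, -9*3=-27, -3*5=-15 => row sum = -33
Total = -119 + 0 + -32 + -33 = -184

-184


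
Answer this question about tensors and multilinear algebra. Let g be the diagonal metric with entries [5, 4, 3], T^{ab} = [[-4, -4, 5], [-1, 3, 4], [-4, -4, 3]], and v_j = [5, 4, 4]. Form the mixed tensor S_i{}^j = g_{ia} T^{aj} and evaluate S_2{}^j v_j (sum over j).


Step 1: lower the first index. For a diagonal metric, g_{ia} T^{aj} = g_{ii} T^{ij} (no sum on i).
g_{22} = 4
S_2{}^1 = 4 * T^{21} = 4 * -1 = -4
S_2{}^2 = 4 * T^{22} = 4 * 3 = 12
S_2{}^3 = 4 * T^{23} = 4 * 4 = 16
Step 2: contract S_2{}^j with v_j.
S_2{}^1 * v_1 = -4 * 5 = -20
S_2{}^2 * v_2 = 12 * 4 = 48
S_2{}^3 * v_3 = 16 * 4 = 64
Result = -20 + 48 + 64 = 92

92


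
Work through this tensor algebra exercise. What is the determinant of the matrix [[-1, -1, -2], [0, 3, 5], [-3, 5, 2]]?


Expanding along the first row, det(A) = a11*M_11 - a12*M_12 + a13*M_13, where M_1j is the (1,j) minor.
Minor M_11 = 3*2 - 5*5 = -19
Minor M_12 = 0*2 - 5*-3 = 15
Minor M_13 = 0*5 - 3*-3 = 9
det = -1*(-19) - -1*(15) + -2*(9)
    = 19 - -15 + -18
    = 16

16


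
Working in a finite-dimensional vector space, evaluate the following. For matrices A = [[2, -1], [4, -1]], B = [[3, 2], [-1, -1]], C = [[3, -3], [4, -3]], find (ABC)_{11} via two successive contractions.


(ABC)_{11} = sum_m (AB)_{1m} C_{m1}. First compute row 1 of AB.
(AB)_{11} = 2*3 + -1*-1 = 7
(AB)_{12} = 2*2 + -1*-1 = 5
Now contract with column 1 of C:
(AB)_{11} * C_{11} = 7 * 3 = 21
(AB)_{12} * C_{21} = 5 * 4 = 20
(ABC)_{11} = 21 + 20 = 41

41


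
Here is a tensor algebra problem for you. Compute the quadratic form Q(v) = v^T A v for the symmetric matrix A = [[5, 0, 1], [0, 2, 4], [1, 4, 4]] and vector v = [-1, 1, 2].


First compute Av:
(Av)_1 = 5*-1 + 0*1 + 1*2 = -3
(Av)_2 = 0*-1 + 2*1 + 4*2 = 10
(Av)_3 = 1*-1 + 4*1 + 4*2 = 11
Av = [-3, 10, 11]
Then v^T (Av) = -1*-3 + 1*10 + 2*11
= 3 + 10 + 22 = 35

35


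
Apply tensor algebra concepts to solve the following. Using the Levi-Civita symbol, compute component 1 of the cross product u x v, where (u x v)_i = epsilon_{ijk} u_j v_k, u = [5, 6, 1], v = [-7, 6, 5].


(u x v)_1 = sum_{j,k} epsilon_{1jk} u_j v_k. Only permutations of (1,2,3) contribute; the two non-zero terms are:
eps_{123} u_2 v_3 = 1 * 6 * 5 = 30
eps_{132} u_3 v_2 = -1 * 1 * 6 = -6
(u x v)_1 = 24

24


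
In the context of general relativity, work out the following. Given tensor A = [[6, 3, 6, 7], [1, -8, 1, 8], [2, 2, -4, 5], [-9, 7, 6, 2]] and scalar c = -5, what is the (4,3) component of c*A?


Scalar multiplication: (cA)_{ij} = c * A_{ij}.
c = -5
A_{43} = 6
(cA)_{43} = -5 * 6 = -30

-30


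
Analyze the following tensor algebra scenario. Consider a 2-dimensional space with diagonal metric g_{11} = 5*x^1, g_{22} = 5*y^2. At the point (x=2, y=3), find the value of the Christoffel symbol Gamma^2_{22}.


For a diagonal metric, Gamma^k_{ij} = (1/2) g^{kk} (dg_{ik}/dx_j + dg_{jk}/dx_i - dg_{ij}/dx_k).
The metric is diagonal, so g_{ab} = 0 for a != b.
At the given point: g_{11} = 10, g_{22} = 45
g^{22} = 1/45
dg_{22}/dx_2 = dg_{22}/dx_2 = 30
dg_{22}/dx_2 = dg_{22}/dx_2 = 30
dg_{22}/dx_2 = dg_{22}/dx_2 = 30
Numerator = 30 + 30 - 30 = 30
Gamma^2_{22} = 30 / (2 * 45) = 1/3

1/3


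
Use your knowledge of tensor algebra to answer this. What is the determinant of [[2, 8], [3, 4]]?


For a 2x2 matrix [[a, b], [c, d]], det = a*d - b*c.
a = 2, b = 8, c = 3, d = 4
a*d = 2 * 4 = 8
b*c = 8 * 3 = 24
det = 8 - 24 = -16

-16


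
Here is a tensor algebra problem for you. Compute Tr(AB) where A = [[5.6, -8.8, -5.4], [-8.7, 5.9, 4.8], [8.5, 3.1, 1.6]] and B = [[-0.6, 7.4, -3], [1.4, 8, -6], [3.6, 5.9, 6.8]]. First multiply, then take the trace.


Tr(AB) = sum_i (AB)_{ii} where (AB)_{ii} = sum_k A_{ik} B_{ki}.
(AB)_{11} = 5.6*-0.6 + -8.8*1.4 + -5.4*3.6 = -35.12
(AB)_{22} = -8.7*7.4 + 5.9*8 + 4.8*5.9 = 11.14
(AB)_{33} = 8.5*-3 + 3.1*-6 + 1.6*6.8 = -33.22
Tr(AB) = -35.12 + 11.14 + -33.22 = -57.2

-57.2


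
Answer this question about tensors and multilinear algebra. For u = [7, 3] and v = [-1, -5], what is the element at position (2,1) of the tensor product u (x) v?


The outer product entry T_{ij} = u_i * v_j.
We need i=2, j=1.
u_2 = 3, v_1 = -1
T_{2,1} = 3 * -1 = -3

-3


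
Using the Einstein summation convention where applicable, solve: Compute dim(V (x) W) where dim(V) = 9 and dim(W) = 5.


The dimension of a tensor product is the product of dimensions.
dim(V) = 9, dim(W) = 5
dim(V (x) W) = 9 * 5 = 45

45


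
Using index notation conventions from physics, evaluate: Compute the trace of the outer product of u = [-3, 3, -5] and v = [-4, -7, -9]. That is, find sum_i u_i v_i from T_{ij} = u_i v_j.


The outer product gives T_{ij} = u_i v_j.
The trace (contraction) is Tr(T) = sum_i T_{ii} = sum_i u_i v_i.
Diagonal entries:
T_{11} = u_1 * v_1 = -3 * -4 = 12
T_{22} = u_2 * v_2 = 3 * -7 = -21
T_{33} = u_3 * v_3 = -5 * -9 = 45
Tr(T) = 12 + -21 + 45 = 36

36


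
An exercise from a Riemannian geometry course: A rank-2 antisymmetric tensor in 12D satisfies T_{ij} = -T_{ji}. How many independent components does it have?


An antisymmetric rank-2 tensor satisfies A_{ij} = -A_{ji}, so diagonal entries are zero.
The independent components are the upper-triangular entries: C(n, 2) = n(n-1)/2.
n = 12
C(12, 2) = 12 * 11 / 2 = 132 / 2 = 66

66


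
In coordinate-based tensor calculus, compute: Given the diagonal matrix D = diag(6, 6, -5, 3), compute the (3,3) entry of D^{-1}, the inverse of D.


For a diagonal matrix, the inverse has entries (D^{-1})_{ii} = 1/d_{ii}.
The diagonal entries are: d_{11} = 6, d_{22} = 6, d_{33} = -5, d_{44} = 3
We need (D^{-1})_{33} = 1/d_{33} = 1/-5 = -1/5

-1/5


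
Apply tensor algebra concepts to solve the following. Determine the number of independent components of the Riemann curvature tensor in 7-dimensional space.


The Riemann tensor in d dimensions has d^2(d^2 - 1)/12 independent components.
d = 7, so d^2 = 49
d^2 - 1 = 48
d^2(d^2 - 1) = 49 * 48 = 2352
Divide by 12: 2352 / 12 = 196

196


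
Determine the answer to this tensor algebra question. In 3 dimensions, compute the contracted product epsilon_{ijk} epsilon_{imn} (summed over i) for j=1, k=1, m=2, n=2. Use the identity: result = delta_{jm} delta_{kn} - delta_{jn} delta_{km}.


Using the identity: epsilon_{ijk} epsilon_{imn} = delta_{jm} delta_{kn} - delta_{jn} delta_{km}.
delta_{12} = 0
delta_{12} = 0
delta_{12} = 0
delta_{12} = 0
Result = 0 * 0 - 0 * 0 = 0 - 0 = 0

0


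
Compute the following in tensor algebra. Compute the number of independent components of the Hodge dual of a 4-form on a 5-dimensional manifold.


The Hodge dual of a p-form on an n-dimensional manifold is an (n-p)-form.
n = 5, p = 4, so dual degree = 5 - 4 = 1
The number of components is C(n, n-p) = C(5, 1) = 5

5


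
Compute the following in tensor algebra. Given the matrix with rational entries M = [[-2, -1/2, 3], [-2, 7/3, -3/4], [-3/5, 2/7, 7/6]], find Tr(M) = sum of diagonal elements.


The trace is the sum of diagonal entries.
Diagonal: M[1,1] = -2, M[2,2] = 7/3, M[3,3] = 7/6
Tr(M) = -2 + 7/3 + 7/6
Computing step by step:
After adding M[1,1]: -2
After adding M[2,2]: 1/3
After adding M[3,3]: 3/2
Tr(M) = 3/2

3/2


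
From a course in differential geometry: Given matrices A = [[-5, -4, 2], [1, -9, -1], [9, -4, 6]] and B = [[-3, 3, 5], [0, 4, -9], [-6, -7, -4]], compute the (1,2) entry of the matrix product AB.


(AB)_{ij} = sum_k A_{ik} B_{kj}.
For i=1, j=2:
A_{11} * B_{12} = -5 * 3 = -15
A_{12} * B_{22} = -4 * 4 = -16
A_{13} * B_{32} = 2 * -7 = -14
Sum = -15 + -16 + -14 = -45

-45


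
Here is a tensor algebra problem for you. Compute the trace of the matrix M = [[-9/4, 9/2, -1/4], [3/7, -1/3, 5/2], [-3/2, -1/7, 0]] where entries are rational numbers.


The trace is the sum of diagonal entries.
Diagonal: M[1,1] = -9/4, M[2,2] = -1/3, M[3,3] = 0
Tr(M) = -9/4 + -1/3 + 0
Computing step by step:
After adding M[1,1]: -9/4
After adding M[2,2]: -31/12
After adding M[3,3]: -31/12
Tr(M) = -31/12

-31/12


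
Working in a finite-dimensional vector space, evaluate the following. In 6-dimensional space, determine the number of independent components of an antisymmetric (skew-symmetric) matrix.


An antisymmetric rank-2 tensor satisfies A_{ij} = -A_{ji}, so diagonal entries are zero.
The independent components are the upper-triangular entries: C(n, 2) = n(n-1)/2.
n = 6
C(6, 2) = 6 * 5 / 2 = 30 / 2 = 15

15


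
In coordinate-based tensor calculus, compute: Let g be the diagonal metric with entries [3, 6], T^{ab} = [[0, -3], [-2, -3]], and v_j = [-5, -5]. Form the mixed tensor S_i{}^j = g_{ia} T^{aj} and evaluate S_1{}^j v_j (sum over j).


Step 1: lower the first index. For a diagonal metric, g_{ia} T^{aj} = g_{ii} T^{ij} (no sum on i).
g_{11} = 3
S_1{}^1 = 3 * T^{11} = 3 * 0 = 0
S_1{}^2 = 3 * T^{12} = 3 * -3 = -9
Step 2: contract S_1{}^j with v_j.
S_1{}^1 * v_1 = 0 * -5 = 0
S_1{}^2 * v_2 = -9 * -5 = 45
Result = 0 + 45 = 45

45


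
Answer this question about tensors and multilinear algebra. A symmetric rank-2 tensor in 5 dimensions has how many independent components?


A symmetric rank-2 tensor in d dimensions has d(d+1)/2 independent components.
d = 5
d(d+1)/2 = 5 * 6 / 2 = 30 / 2 = 15

15


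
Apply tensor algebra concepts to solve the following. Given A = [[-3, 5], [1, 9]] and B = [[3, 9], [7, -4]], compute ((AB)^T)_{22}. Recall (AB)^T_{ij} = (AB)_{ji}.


(AB)^T_{ij} = (AB)_{ji} = sum_k A_{jk} B_{ki}.
For i=2, j=2 we need (AB)_{22}:
A_{21} * B_{12} = 1 * 9 = 9
A_{22} * B_{22} = 9 * -4 = -36
Sum = 9 + -36 = -27

-27


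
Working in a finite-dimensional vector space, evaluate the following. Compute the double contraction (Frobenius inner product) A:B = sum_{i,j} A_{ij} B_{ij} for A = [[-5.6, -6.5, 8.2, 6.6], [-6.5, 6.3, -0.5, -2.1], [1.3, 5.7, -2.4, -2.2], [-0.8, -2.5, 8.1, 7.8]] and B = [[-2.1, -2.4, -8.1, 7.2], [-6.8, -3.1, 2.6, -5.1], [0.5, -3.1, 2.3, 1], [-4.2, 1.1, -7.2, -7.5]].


A:B = sum over all i,j of A_{ij} * B_{ij}.
Row 1: -5.6*-2.1=11.76, -6.5*-2.4=15.6, 8.2*-8.1=-66.42, 6.6*7.2=47.52 => row sum = 8.46
Row 2: -6.5*-6.8=44.2, 6.3*-3.1=-19.53, -0.5*2.6=-1.3, -2.1*-5.1=10.71 => row sum = 34.08
Row 3: 1.3*0.5=0.65, 5.7*-3.1=-17.67, -2.4*2.3=-5.52, -2.2*1=-2.2 => row sum = -24.74
Row 4: -0.8*-4.2=3.36, -2.5*1.1=-2.75, 8.1*-7.2=-58.32, 7.8*-7.5=-58.5 => row sum = -116.21
Total = 8.46 + 34.08 + -24.74 + -116.21 = -98.41

-98.41


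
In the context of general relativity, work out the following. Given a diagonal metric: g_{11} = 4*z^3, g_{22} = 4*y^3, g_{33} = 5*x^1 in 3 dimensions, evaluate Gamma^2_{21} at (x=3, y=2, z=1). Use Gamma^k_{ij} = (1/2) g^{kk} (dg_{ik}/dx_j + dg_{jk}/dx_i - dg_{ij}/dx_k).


For a diagonal metric, Gamma^k_{ij} = (1/2) g^{kk} (dg_{ik}/dx_j + dg_{jk}/dx_i - dg_{ij}/dx_k).
The metric is diagonal, so g_{ab} = 0 for a != b.
At the given point: g_{11} = 4, g_{22} = 32, g_{33} = 15
g^{22} = 1/32
dg_{22}/dx_1 = dg_{22}/dx_1 = 0
dg_{12}/dx_2 = 0 (off-diagonal)
dg_{21}/dx_2 = 0 (off-diagonal)
Numerator = 0 + 0 - 0 = 0
Gamma^2_{21} = 0 / (2 * 32) = 0

0


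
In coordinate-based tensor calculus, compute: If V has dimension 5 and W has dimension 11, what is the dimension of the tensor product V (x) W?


The dimension of a tensor product is the product of dimensions.
dim(V) = 5, dim(W) = 11
dim(V (x) W) = 5 * 11 = 55

55


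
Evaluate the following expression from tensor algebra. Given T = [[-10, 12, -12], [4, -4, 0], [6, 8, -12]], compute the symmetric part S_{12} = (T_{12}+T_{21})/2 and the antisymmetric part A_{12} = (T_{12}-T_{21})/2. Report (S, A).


T_{12} = 12
T_{21} = 4
S_{12} = (12 + 4)/2 = 16/2 = 8
A_{12} = (12 - 4)/2 = 8/2 = 4
Check: S + A = 8 + 4 = 12 = T_{12}.

(8, 4)


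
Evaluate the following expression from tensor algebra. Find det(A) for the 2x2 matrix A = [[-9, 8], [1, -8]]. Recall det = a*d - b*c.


For a 2x2 matrix [[a, b], [c, d]], det = a*d - b*c.
a = -9, b = 8, c = 1, d = -8
a*d = -9 * -8 = 72
b*c = 8 * 1 = 8
det = 72 - 8 = 64

64


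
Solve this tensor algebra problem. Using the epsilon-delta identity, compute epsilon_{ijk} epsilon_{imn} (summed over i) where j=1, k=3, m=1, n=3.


Using the identity: epsilon_{ijk} epsilon_{imn} = delta_{jm} delta_{kn} - delta_{jn} delta_{km}.
delta_{11} = 1
delta_{33} = 1
delta_{13} = 0
delta_{31} = 0
Result = 1 * 1 - 0 * 0 = 1 - 0 = 1

1


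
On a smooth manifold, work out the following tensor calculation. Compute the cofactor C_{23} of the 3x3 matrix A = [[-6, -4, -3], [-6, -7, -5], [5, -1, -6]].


To find cofactor C_{23}, delete row 2 and column 3.
The resulting 2x2 submatrix is: [[-6, -4], [5, -1]]
Minor M_{23} = -6*-1 - -4*5
  = 6 - -20 = 26
Sign = (-1)^(2+3) = (-1)^5 = -1
Cofactor C_{23} = -1 * 26 = -26

-26


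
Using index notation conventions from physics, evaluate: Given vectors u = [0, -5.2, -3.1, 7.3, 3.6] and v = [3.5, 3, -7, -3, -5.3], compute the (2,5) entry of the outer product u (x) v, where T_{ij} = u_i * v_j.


The outer product entry T_{ij} = u_i * v_j.
We need i=2, j=5.
u_2 = -5.2, v_5 = -5.3
T_{2,5} = -5.2 * -5.3 = 27.56

27.56


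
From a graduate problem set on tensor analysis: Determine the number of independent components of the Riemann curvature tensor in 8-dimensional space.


The Riemann tensor in d dimensions has d^2(d^2 - 1)/12 independent components.
d = 8, so d^2 = 64
d^2 - 1 = 63
d^2(d^2 - 1) = 64 * 63 = 4032
Divide by 12: 4032 / 12 = 336

336


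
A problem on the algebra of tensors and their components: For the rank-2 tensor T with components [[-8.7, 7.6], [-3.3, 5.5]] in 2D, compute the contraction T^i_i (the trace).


The contraction (trace) of a rank-2 tensor is the sum of its diagonal elements.
Diagonal entries: A[1,1] = -8.7, A[2,2] = 5.5
Tr(A) = -8.7 + 5.5 = -3.2

-3.2


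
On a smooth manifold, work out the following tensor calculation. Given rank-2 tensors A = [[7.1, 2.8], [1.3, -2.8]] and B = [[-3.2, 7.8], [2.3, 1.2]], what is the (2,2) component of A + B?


Tensor addition is component-wise: (A + B)_{ij} = A_{ij} + B_{ij}.
A_{22} = -2.8
B_{22} = 1.2
(A + B)_{22} = -2.8 + 1.2 = -1.6

-1.6


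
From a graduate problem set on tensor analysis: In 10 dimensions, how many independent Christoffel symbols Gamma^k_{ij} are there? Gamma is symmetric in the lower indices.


Christoffel symbols Gamma^k_{ij} are symmetric in i,j, so there are d * d(d+1)/2 independent symbols.
d = 10
d(d+1)/2 = 10 * 11 / 2 = 55
Total = 10 * 55 = 550

550


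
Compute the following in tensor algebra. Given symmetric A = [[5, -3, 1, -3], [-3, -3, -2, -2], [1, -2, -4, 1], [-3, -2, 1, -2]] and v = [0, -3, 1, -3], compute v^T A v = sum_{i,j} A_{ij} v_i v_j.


First compute Av:
(Av)_1 = 5*0 + -3*-3 + 1*1 + -3*-3 = 19
(Av)_2 = -3*0 + -3*-3 + -2*1 + -2*-3 = 13
(Av)_3 = 1*0 + -2*-3 + -4*1 + 1*-3 = -1
(Av)_4 = -3*0 + -2*-3 + 1*1 + -2*-3 = 13
Av = [19, 13, -1, 13]
Then v^T (Av) = 0*19 + -3*13 + 1*-1 + -3*13
= 0 + -39 + -1 + -39 = -79

-79


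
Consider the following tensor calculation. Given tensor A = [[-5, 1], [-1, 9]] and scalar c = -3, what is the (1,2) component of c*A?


Scalar multiplication: (cA)_{ij} = c * A_{ij}.
c = -3
A_{12} = 1
(cA)_{12} = -3 * 1 = -3

-3


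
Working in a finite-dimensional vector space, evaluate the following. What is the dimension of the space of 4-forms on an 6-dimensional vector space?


The dimension of the space of p-forms on an n-dimensional space is C(n, p).
n = 6, p = 4
C(6, 4) = 6! / (4! * 2!) = 15

15


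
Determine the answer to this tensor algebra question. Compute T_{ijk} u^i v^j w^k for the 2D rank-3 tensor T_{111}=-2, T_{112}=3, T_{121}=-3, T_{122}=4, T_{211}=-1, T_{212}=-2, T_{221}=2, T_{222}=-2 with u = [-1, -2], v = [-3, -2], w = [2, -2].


S = sum over i,j,k of T_{ijk} u_i v_j w_k. Expanding all 8 terms:
T_{111}*u_1*v_1*w_1 = -2*-1*-3*2 = -12  (running total: -12)
T_{112}*u_1*v_1*w_2 = 3*-1*-3*-2 = -18  (running total: -30)
T_{121}*u_1*v_2*w_1 = -3*-1*-2*2 = -12  (running total: -42)
T_{122}*u_1*v_2*w_2 = 4*-1*-2*-2 = -16  (running total: -58)
T_{211}*u_2*v_1*w_1 = -1*-2*-3*2 = -12  (running total: -70)
T_{212}*u_2*v_1*w_2 = -2*-2*-3*-2 = 24  (running total: -46)
T_{221}*u_2*v_2*w_1 = 2*-2*-2*2 = 16  (running total: -30)
T_{222}*u_2*v_2*w_2 = -2*-2*-2*-2 = 16  (running total: -14)
S = -14

-14


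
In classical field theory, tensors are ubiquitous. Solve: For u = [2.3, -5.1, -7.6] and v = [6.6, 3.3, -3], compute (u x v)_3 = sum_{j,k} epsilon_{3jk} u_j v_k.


(u x v)_3 = sum_{j,k} epsilon_{3jk} u_j v_k. Only permutations of (1,2,3) contribute; the two non-zero terms are:
eps_{312} u_1 v_2 = 1 * 2.3 * 3.3 = 7.59
eps_{321} u_2 v_1 = -1 * -5.1 * 6.6 = 33.66
(u x v)_3 = 41.25

41.25


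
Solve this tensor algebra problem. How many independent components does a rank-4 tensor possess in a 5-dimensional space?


The number of components of a rank-r tensor in d dimensions is d^r.
Here d = 5 and r = 4.
5^4 = 625

625


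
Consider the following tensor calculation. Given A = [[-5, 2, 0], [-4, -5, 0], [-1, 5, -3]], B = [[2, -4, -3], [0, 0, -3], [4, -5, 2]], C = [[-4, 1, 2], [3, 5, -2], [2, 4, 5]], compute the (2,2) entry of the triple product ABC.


(ABC)_{22} = sum_m (AB)_{2m} C_{m2}. First compute row 2 of AB.
(AB)_{21} = -4*2 + -5*0 + 0*4 = -8
(AB)_{22} = -4*-4 + -5*0 + 0*-5 = 16
(AB)_{23} = -4*-3 + -5*-3 + 0*2 = 27
Now contract with column 2 of C:
(AB)_{21} * C_{12} = -8 * 1 = -8
(AB)_{22} * C_{22} = 16 * 5 = 80
(AB)_{23} * C_{32} = 27 * 4 = 108
(ABC)_{22} = -8 + 80 + 108 = 180

180


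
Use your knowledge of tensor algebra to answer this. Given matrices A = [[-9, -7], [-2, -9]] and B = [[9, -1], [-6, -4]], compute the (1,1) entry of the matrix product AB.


(AB)_{ij} = sum_k A_{ik} B_{kj}.
For i=1, j=1:
A_{11} * B_{11} = -9 * 9 = -81
A_{12} * B_{21} = -7 * -6 = 42
Sum = -81 + 42 = -39

-39


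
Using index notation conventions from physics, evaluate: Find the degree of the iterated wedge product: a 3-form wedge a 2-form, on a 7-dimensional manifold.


The degree of a wedge product is the sum of the degrees of the individual forms.
Degrees: 3, 2
Total degree = 3 + 2 = 5

5


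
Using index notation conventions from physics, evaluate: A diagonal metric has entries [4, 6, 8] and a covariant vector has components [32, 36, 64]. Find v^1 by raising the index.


To raise an index with a diagonal metric: v^i = v_i / g_{ii}.
For index 1: v_1 = 32, g_{11} = 4
v^1 = 32 / 4 = 8

8


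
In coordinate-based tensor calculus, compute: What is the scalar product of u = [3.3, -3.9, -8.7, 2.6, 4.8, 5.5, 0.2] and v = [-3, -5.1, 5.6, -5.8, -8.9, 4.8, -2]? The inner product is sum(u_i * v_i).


The inner product u . v = sum of u_i * v_i.
Term-by-term: 3.3 * -3, -3.9 * -5.1, -8.7 * 5.6, 2.6 * -5.8, 4.8 * -8.9, 5.5 * 4.8, 0.2 * -2
Products: -9.9, 19.89, -48.72, -15.08, -42.72, 26.4, -0.4
Sum = -9.9 + 19.89 + -48.72 + -15.08 + -42.72 + 26.4 + -0.4 = -70.53

-70.53


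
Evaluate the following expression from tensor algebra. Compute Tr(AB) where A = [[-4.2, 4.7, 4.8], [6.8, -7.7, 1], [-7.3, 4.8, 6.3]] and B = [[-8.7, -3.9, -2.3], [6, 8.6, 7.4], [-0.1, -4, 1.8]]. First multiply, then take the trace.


Tr(AB) = sum_i (AB)_{ii} where (AB)_{ii} = sum_k A_{ik} B_{ki}.
(AB)_{11} = -4.2*-8.7 + 4.7*6 + 4.8*-0.1 = 64.26
(AB)_{22} = 6.8*-3.9 + -7.7*8.6 + 1*-4 = -96.74
(AB)_{33} = -7.3*-2.3 + 4.8*7.4 + 6.3*1.8 = 63.65
Tr(AB) = 64.26 + -96.74 + 63.65 = 31.17

31.17


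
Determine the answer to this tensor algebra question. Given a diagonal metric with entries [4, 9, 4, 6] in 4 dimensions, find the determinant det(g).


For a diagonal metric, the determinant is the product of diagonal entries.
Diagonal entries: 4, 9, 4, 6
det(g) = 4 * 9 * 4 * 6 = 864

864


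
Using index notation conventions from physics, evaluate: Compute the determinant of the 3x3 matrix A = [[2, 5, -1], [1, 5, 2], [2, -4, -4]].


Expanding along the first row, det(A) = a11*M_11 - a12*M_12 + a13*M_13, where M_1j is the (1,j) minor.
Minor M_11 = 5*-4 - 2*-4 = -12
Minor M_12 = 1*-4 - 2*2 = -8
Minor M_13 = 1*-4 - 5*2 = -14
det = 2*(-12) - 5*(-8) + -1*(-14)
    = -24 - -40 + 14
    = 30

30
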